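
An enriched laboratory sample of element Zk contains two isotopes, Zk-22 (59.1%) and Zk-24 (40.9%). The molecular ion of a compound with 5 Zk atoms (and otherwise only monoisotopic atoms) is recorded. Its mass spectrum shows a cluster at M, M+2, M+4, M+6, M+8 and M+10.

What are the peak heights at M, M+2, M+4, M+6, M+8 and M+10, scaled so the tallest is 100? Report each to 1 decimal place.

20.9 : 72.2 : 100.0 : 69.2 : 23.9 : 3.3

Expanding (0.591 + 0.409)^5:
P(M) = 0.591^5 = 0.072100
P(M+2) = 5 × 0.591^4 × 0.409^1 = 0.249484
P(M+4) = 10 × 0.591^3 × 0.409^2 = 0.345310
P(M+6) = 10 × 0.591^2 × 0.409^3 = 0.238971
P(M+8) = 5 × 0.591^1 × 0.409^4 = 0.082690
P(M+10) = 0.409^5 = 0.011445
The M+4 peak is largest (0.345310); scaling to 100 gives 20.9 : 72.2 : 100.0 : 69.2 : 23.9 : 3.3.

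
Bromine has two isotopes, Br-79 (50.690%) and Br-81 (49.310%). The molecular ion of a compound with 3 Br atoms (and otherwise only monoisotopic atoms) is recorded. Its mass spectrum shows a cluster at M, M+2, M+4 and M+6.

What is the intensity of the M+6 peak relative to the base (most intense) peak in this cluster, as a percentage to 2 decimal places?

31.54%

Term probabilities: M 0.1302, M+2 0.3801, M+4 0.3698, M+6 0.1199. Base peak = M+2.
P(M+2) = C(3,1) × 0.50690^2 × 0.49310^1 = 3 × 0.25694761 × 0.4931 = 0.380103 (base)
P(M+6) = C(3,3) × 0.50690^0 × 0.49310^3 = 1 × 1.0000 × 0.11989609 = 0.119896
Relative intensity = 0.119896 / 0.380103 × 100 = 31.54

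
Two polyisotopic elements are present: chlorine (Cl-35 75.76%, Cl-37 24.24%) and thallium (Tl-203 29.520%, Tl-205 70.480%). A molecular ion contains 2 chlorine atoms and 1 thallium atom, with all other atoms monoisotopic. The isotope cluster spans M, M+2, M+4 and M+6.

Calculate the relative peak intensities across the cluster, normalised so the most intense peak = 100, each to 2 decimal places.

Chlorine pattern (n=2): 0.57395776 : 0.36728448 : 0.05875776
Thallium pattern (n=1): 0.2952 : 0.7048
Convolve the two distributions (both contribute in 2-u steps):
  M: 0.57395776×0.2952 = 0.169432
  M+2: 0.57395776×0.7048 + 0.36728448×0.2952 = 0.512948
  M+4: 0.36728448×0.7048 + 0.05875776×0.2952 = 0.276207
  M+6: 0.05875776×0.7048 = 0.041412
Scale to base peak (0.512948) = 100: 33.03 : 100.00 : 53.85 : 8.07

33.03 : 100.00 : 53.85 : 8.07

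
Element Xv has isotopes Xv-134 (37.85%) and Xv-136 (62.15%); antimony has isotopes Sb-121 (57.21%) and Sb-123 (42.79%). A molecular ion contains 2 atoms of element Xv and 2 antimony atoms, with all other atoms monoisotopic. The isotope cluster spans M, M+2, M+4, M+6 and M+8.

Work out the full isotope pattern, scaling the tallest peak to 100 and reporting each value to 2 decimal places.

Element Xv pattern (n=2): 0.14326225 : 0.4704755 : 0.38626225
Antimony pattern (n=2): 0.32729841 : 0.48960318 : 0.18309841
Convolve the two distributions (both contribute in 2-u steps):
  M: 0.14326225×0.32729841 = 0.046890
  M+2: 0.14326225×0.48960318 + 0.4704755×0.32729841 = 0.224128
  M+4: 0.14326225×0.18309841 + 0.4704755×0.48960318 + 0.38626225×0.32729841 = 0.383000
  M+6: 0.4704755×0.18309841 + 0.38626225×0.48960318 = 0.275259
  M+8: 0.38626225×0.18309841 = 0.070724
Scale to base peak (0.383000) = 100: 12.24 : 58.52 : 100.00 : 71.87 : 18.47

12.24 : 58.52 : 100.00 : 71.87 : 18.47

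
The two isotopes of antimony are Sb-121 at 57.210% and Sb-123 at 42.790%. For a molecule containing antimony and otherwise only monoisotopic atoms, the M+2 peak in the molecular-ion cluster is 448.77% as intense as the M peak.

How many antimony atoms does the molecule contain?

6

The M+2/M ratio from n Sb atoms is n · q/p = n · 0.42790/0.57210.
n = 4.4877 × 0.57210/0.42790 = 6.00 ≈ 6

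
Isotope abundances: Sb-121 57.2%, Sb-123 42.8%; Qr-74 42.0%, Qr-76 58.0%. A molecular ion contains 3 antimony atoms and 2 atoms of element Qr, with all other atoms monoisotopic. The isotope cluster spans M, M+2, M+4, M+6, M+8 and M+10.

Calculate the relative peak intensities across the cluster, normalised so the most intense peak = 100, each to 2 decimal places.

10.22 : 51.16 : 100.00 : 95.43 : 44.55 : 8.16

Antimony pattern (n=3): 0.18714925 : 0.42010426 : 0.31434374 : 0.07840275
Element Qr pattern (n=2): 0.1764 : 0.4872 : 0.3364
Convolve the two distributions (both contribute in 2-u steps):
  M: 0.18714925×0.1764 = 0.033013
  M+2: 0.18714925×0.4872 + 0.42010426×0.1764 = 0.165286
  M+4: 0.18714925×0.3364 + 0.42010426×0.4872 + 0.31434374×0.1764 = 0.323082
  M+6: 0.42010426×0.3364 + 0.31434374×0.4872 + 0.07840275×0.1764 = 0.308302
  M+8: 0.31434374×0.3364 + 0.07840275×0.4872 = 0.143943
  M+10: 0.07840275×0.3364 = 0.026375
Scale to base peak (0.323082) = 100: 10.22 : 51.16 : 100.00 : 95.43 : 44.55 : 8.16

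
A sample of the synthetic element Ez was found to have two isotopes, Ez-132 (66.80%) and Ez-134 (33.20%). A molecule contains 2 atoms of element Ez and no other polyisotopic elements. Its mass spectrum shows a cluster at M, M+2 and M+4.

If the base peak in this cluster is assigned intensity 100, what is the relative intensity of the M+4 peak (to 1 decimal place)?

24.7

Term probabilities: M 0.4462, M+2 0.4436, M+4 0.1102. Base peak = M.
P(M) = C(2,0) × 0.6680^2 × 0.3320^0 = 1 × 0.446224 × 1.0000 = 0.446224 (base)
P(M+4) = C(2,2) × 0.6680^0 × 0.3320^2 = 1 × 1.0000 × 0.110224 = 0.110224
Relative intensity = 0.110224 / 0.446224 × 100 = 24.7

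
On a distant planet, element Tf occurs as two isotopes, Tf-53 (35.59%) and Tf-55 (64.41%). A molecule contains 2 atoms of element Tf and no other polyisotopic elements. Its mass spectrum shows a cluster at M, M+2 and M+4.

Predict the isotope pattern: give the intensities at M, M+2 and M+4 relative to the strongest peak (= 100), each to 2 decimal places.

Expanding (0.3559 + 0.6441)^2:
P(M) = 0.3559^2 = 0.126665
P(M+2) = 2 × 0.3559^1 × 0.6441^1 = 0.458470
P(M+4) = 0.6441^2 = 0.414865
The M+2 peak is largest (0.458470); scaling to 100 gives 27.63 : 100.00 : 90.49.

27.63 : 100.00 : 90.49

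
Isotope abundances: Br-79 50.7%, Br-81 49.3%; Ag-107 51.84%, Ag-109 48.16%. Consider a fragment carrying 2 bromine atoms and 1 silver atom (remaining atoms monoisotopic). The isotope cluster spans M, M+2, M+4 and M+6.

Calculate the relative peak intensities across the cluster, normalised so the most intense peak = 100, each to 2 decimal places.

34.80 : 100.00 : 95.77 : 30.57

Bromine pattern (n=2): 0.257049 : 0.499902 : 0.243049
Silver pattern (n=1): 0.5184 : 0.4816
Convolve the two distributions (both contribute in 2-u steps):
  M: 0.257049×0.5184 = 0.133254
  M+2: 0.257049×0.4816 + 0.499902×0.5184 = 0.382944
  M+4: 0.499902×0.4816 + 0.243049×0.5184 = 0.366749
  M+6: 0.243049×0.4816 = 0.117052
Scale to base peak (0.382944) = 100: 34.80 : 100.00 : 95.77 : 30.57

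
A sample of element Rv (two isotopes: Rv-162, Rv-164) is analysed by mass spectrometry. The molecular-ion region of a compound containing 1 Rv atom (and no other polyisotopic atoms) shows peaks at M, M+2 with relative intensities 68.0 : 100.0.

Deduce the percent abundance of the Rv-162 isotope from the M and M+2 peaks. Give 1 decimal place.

40.5%

Write p for the Rv-162 fraction. I(M+2)/I(M) = [C(1,1)·p^0·(1−p)] / p^1 = 1·(1−p)/p = 100.0/68.0 = 1.4706
(1−p)/p = 1.4706/1 = 1.4706  ⇒  p = 1/(1 + 1.4706) = 0.4048
Rv-162: 40.5%, Rv-164: 59.5%.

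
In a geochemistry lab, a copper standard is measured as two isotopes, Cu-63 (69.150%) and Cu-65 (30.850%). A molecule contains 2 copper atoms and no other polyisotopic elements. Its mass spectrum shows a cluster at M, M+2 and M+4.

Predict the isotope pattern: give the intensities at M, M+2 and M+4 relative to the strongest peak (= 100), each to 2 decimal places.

100.00 : 89.23 : 19.90

Each Cu atom is independently Cu-63 (p = 0.69150) or Cu-65 (q = 0.30850); the cluster is the binomial expansion (p + q)^2.
P(M) = 0.69150^2 = 0.478172
P(M+2) = 2 × 0.69150^1 × 0.30850^1 = 0.426656
P(M+4) = 0.30850^2 = 0.095172
The M peak is largest (0.478172); scaling to 100 gives 100.00 : 89.23 : 19.90.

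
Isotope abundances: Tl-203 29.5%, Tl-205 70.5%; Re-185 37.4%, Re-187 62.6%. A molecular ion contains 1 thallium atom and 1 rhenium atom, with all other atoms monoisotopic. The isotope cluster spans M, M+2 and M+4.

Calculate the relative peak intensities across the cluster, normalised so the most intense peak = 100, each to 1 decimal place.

Thallium pattern (n=1): 0.2950 : 0.7050
Rhenium pattern (n=1): 0.3740 : 0.6260
Convolve the two distributions (both contribute in 2-u steps):
  M: 0.2950×0.3740 = 0.110330
  M+2: 0.2950×0.6260 + 0.7050×0.3740 = 0.448340
  M+4: 0.7050×0.6260 = 0.441330
Scale to base peak (0.448340) = 100: 24.6 : 100.0 : 98.4

24.6 : 100.0 : 98.4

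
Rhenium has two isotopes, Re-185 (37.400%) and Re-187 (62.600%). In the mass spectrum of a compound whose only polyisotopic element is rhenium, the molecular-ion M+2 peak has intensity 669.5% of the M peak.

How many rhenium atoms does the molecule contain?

4

With n Re atoms, P(M+2)/P(M) = C(n,1)·p^(n−1)q / p^n = n·q/p = n · 0.62600/0.37400.
n = 6.695 × 0.37400/0.62600 = 4.00 ≈ 4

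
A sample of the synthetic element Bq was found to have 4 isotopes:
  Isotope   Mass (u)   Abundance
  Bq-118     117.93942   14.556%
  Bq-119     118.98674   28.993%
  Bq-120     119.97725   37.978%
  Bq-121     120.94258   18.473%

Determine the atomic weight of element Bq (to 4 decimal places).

119.5718 u

The abundance-weighted mean is 0.14556 × 117.93942 + 0.28993 × 118.98674 + 0.37978 × 119.97725 + 0.18473 × 120.94258
= 17.167262 + 34.497826 + 45.564960 + 22.341723 = 119.571771 u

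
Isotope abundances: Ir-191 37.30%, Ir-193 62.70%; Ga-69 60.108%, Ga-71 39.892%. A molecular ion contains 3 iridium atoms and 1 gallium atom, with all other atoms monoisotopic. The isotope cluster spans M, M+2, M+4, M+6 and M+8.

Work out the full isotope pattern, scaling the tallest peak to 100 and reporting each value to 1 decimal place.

Iridium pattern (n=3): 0.05189512 : 0.26170165 : 0.43991135 : 0.24649188
Gallium pattern (n=1): 0.60108 : 0.39892
Convolve the two distributions (both contribute in 2-u steps):
  M: 0.05189512×0.60108 = 0.031193
  M+2: 0.05189512×0.39892 + 0.26170165×0.60108 = 0.178006
  M+4: 0.26170165×0.39892 + 0.43991135×0.60108 = 0.368820
  M+6: 0.43991135×0.39892 + 0.24649188×0.60108 = 0.323651
  M+8: 0.24649188×0.39892 = 0.098331
Scale to base peak (0.368820) = 100: 8.5 : 48.3 : 100.0 : 87.8 : 26.7

8.5 : 48.3 : 100.0 : 87.8 : 26.7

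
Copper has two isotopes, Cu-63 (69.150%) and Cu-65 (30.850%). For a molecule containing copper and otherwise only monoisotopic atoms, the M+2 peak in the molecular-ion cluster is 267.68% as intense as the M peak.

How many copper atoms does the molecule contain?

6

The M+2/M ratio from n Cu atoms is n · q/p = n · 0.30850/0.69150.
n = 2.6768 × 0.69150/0.30850 = 6.00 ≈ 6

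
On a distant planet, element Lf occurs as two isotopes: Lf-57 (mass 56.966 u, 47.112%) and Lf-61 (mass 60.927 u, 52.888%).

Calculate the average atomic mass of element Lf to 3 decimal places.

59.061 u

Weight each isotope mass by its fractional abundance: 0.47112 × 56.966 + 0.52888 × 60.927
= 26.8378 + 32.2231 = 59.0609 u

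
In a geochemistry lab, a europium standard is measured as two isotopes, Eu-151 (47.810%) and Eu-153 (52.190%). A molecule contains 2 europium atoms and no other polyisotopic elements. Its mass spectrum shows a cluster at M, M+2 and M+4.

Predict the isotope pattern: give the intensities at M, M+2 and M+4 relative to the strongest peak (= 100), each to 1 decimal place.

Expanding (0.47810 + 0.52190)^2:
P(M) = 0.47810^2 = 0.228580
P(M+2) = 2 × 0.47810^1 × 0.52190^1 = 0.499041
P(M+4) = 0.52190^2 = 0.272380
The M+2 peak is largest (0.499041); scaling to 100 gives 45.8 : 100.0 : 54.6.

45.8 : 100.0 : 54.6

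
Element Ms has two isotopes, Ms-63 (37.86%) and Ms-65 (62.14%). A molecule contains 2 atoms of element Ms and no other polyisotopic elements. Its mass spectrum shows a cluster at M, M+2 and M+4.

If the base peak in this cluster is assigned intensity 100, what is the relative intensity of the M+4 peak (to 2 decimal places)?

82.07

Term probabilities: M 0.1433, M+2 0.4705, M+4 0.3861. Base peak = M+2.
P(M+2) = C(2,1) × 0.3786^1 × 0.6214^1 = 2 × 0.3786 × 0.6214 = 0.470524 (base)
P(M+4) = C(2,2) × 0.3786^0 × 0.6214^2 = 1 × 1.0000 × 0.38613796 = 0.386138
Relative intensity = 0.386138 / 0.470524 × 100 = 82.07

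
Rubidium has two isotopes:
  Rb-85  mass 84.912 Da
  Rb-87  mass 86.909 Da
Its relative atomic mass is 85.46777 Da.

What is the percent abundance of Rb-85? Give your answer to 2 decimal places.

72.17%

Writing the weighted mean with unknown fraction x of Rb-85:
84.912·x + 86.909·(1 − x) = 85.46777
(84.912 − 86.909)·x = 85.46777 − 86.909
x = -1.44123 / -1.997 = 0.72170 → 72.17% Rb-85, 27.83% Rb-87.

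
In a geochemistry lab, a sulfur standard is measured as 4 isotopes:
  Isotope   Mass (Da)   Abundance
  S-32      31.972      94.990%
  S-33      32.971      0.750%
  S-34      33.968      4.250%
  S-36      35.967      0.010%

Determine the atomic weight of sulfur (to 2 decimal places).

32.06 Da

Average mass = Σ (abundance × isotope mass) = 0.94990 × 31.972 + 0.00750 × 32.971 + 0.04250 × 33.968 + 0.00010 × 35.967
= 30.3702 + 0.2473 + 1.4436 + 0.0036 = 32.0647 Da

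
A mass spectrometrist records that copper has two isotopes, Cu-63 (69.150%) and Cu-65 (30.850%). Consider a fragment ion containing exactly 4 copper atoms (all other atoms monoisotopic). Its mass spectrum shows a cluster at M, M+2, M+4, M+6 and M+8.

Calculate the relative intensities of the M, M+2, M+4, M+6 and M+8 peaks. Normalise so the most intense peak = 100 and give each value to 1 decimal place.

56.0 : 100.0 : 66.9 : 19.9 : 2.2

Expanding (0.69150 + 0.30850)^4:
P(M) = 0.69150^4 = 0.228649
P(M+2) = 4 × 0.69150^3 × 0.30850^1 = 0.408030
P(M+4) = 6 × 0.69150^2 × 0.30850^2 = 0.273052
P(M+6) = 4 × 0.69150^1 × 0.30850^3 = 0.081212
P(M+8) = 0.30850^4 = 0.009058
The M+2 peak is largest (0.408030); scaling to 100 gives 56.0 : 100.0 : 66.9 : 19.9 : 2.2.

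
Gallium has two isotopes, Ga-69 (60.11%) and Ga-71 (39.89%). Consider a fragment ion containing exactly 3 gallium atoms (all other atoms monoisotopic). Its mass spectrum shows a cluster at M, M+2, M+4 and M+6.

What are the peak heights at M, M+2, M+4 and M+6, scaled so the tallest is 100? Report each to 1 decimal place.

The 3 Ga atoms are independent, so intensities follow the terms of (0.6011 + 0.3989)^3.
P(M) = 0.6011^3 = 0.217190
P(M+2) = 3 × 0.6011^2 × 0.3989^1 = 0.432393
P(M+4) = 3 × 0.6011^1 × 0.3989^2 = 0.286943
P(M+6) = 0.3989^3 = 0.063473
The M+2 peak is largest (0.432393); scaling to 100 gives 50.2 : 100.0 : 66.4 : 14.7.

50.2 : 100.0 : 66.4 : 14.7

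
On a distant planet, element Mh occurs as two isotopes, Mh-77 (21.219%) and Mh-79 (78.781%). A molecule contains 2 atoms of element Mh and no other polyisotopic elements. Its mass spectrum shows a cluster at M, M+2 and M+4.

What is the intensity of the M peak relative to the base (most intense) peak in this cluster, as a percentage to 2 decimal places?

(0.21219 + 0.78781)^2 gives M 0.0450, M+2 0.3343, M+4 0.6206; the largest is M+4.
P(M+4) = C(2,2) × 0.21219^0 × 0.78781^2 = 1 × 1.0000 × 0.6206446 = 0.620645 (base)
P(M) = C(2,0) × 0.21219^2 × 0.78781^0 = 1 × 0.0450246 × 1.0000 = 0.045025
Relative intensity = 0.045025 / 0.620645 × 100 = 7.25

7.25%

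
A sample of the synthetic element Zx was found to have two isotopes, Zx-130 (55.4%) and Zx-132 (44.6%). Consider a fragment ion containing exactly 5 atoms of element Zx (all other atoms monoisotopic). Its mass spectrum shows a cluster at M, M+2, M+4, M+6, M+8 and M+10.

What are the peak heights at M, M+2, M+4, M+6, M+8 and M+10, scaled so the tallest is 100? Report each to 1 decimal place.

Expanding (0.554 + 0.446)^5:
P(M) = 0.554^5 = 0.052185
P(M+2) = 5 × 0.554^4 × 0.446^1 = 0.210060
P(M+4) = 10 × 0.554^3 × 0.446^2 = 0.338220
P(M+6) = 10 × 0.554^2 × 0.446^3 = 0.272285
P(M+8) = 5 × 0.554^1 × 0.446^4 = 0.109602
P(M+10) = 0.446^5 = 0.017647
The M+4 peak is largest (0.338220); scaling to 100 gives 15.4 : 62.1 : 100.0 : 80.5 : 32.4 : 5.2.

15.4 : 62.1 : 100.0 : 80.5 : 32.4 : 5.2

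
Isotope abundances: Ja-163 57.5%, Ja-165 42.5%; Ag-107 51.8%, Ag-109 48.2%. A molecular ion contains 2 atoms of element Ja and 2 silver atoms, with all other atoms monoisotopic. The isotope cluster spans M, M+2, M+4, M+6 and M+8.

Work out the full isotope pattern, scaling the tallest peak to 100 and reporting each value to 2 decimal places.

24.02 : 80.21 : 100.00 : 55.16 : 11.36

Element Ja pattern (n=2): 0.330625 : 0.48875 : 0.180625
Silver pattern (n=2): 0.268324 : 0.499352 : 0.232324
Convolve the two distributions (both contribute in 2-u steps):
  M: 0.330625×0.268324 = 0.088715
  M+2: 0.330625×0.499352 + 0.48875×0.268324 = 0.296242
  M+4: 0.330625×0.232324 + 0.48875×0.499352 + 0.180625×0.268324 = 0.369336
  M+6: 0.48875×0.232324 + 0.180625×0.499352 = 0.203744
  M+8: 0.180625×0.232324 = 0.041964
Scale to base peak (0.369336) = 100: 24.02 : 80.21 : 100.00 : 55.16 : 11.36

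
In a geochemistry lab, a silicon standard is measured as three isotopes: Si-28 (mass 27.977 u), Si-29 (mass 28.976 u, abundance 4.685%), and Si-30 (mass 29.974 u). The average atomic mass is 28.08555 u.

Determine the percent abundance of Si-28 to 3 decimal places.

92.223%

The remaining 95.315% is split between Si-28 (fraction x) and Si-30 (fraction 0.95315 − x).
Substituting: 27.977x + 29.974(0.95315 − x) = 26.7280244
(27.977 − 29.974)x = -1.8416937  ⇒  x = 0.92223, y = 0.03092
Si-28: 92.223%, Si-30: 3.092%.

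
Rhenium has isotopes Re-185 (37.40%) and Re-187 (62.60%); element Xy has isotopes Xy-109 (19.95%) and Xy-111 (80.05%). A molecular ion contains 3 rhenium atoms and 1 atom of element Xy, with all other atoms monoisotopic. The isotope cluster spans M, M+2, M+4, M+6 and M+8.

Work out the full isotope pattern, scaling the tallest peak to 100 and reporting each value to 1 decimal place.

2.6 : 23.5 : 74.3 : 100.0 : 49.0

Rhenium pattern (n=3): 0.05231362 : 0.26268713 : 0.43968487 : 0.24531438
Element Xy pattern (n=1): 0.1995 : 0.8005
Convolve the two distributions (both contribute in 2-u steps):
  M: 0.05231362×0.1995 = 0.010437
  M+2: 0.05231362×0.8005 + 0.26268713×0.1995 = 0.094283
  M+4: 0.26268713×0.8005 + 0.43968487×0.1995 = 0.297998
  M+6: 0.43968487×0.8005 + 0.24531438×0.1995 = 0.400908
  M+8: 0.24531438×0.8005 = 0.196374
Scale to base peak (0.400908) = 100: 2.6 : 23.5 : 74.3 : 100.0 : 49.0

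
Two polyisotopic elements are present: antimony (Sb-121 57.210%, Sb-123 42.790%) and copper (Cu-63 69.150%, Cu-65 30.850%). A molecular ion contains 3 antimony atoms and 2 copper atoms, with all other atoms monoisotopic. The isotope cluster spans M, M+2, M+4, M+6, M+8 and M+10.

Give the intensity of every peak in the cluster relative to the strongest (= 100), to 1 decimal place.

Antimony pattern (n=3): 0.18724742 : 0.42015297 : 0.3142518 : 0.07834781
Copper pattern (n=2): 0.47817225 : 0.4266555 : 0.09517225
Convolve the two distributions (both contribute in 2-u steps):
  M: 0.18724742×0.47817225 = 0.089537
  M+2: 0.18724742×0.4266555 + 0.42015297×0.47817225 = 0.280796
  M+4: 0.18724742×0.09517225 + 0.42015297×0.4266555 + 0.3142518×0.47817225 = 0.347348
  M+6: 0.42015297×0.09517225 + 0.3142518×0.4266555 + 0.07834781×0.47817225 = 0.211528
  M+8: 0.3142518×0.09517225 + 0.07834781×0.4266555 = 0.063336
  M+10: 0.07834781×0.09517225 = 0.007457
Scale to base peak (0.347348) = 100: 25.8 : 80.8 : 100.0 : 60.9 : 18.2 : 2.1

25.8 : 80.8 : 100.0 : 60.9 : 18.2 : 2.1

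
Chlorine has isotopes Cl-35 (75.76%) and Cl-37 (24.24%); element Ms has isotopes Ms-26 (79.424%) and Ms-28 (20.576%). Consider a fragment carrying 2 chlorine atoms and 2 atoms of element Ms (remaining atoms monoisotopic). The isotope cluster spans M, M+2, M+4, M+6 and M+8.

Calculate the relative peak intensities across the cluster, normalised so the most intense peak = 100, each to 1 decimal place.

Chlorine pattern (n=2): 0.57395776 : 0.36728448 : 0.05875776
Element Ms pattern (n=2): 0.63081718 : 0.32684564 : 0.04233718
Convolve the two distributions (both contribute in 2-u steps):
  M: 0.57395776×0.63081718 = 0.362062
  M+2: 0.57395776×0.32684564 + 0.36728448×0.63081718 = 0.419285
  M+4: 0.57395776×0.04233718 + 0.36728448×0.32684564 + 0.05875776×0.63081718 = 0.181410
  M+6: 0.36728448×0.04233718 + 0.05875776×0.32684564 = 0.034755
  M+8: 0.05875776×0.04233718 = 0.002488
Scale to base peak (0.419285) = 100: 86.4 : 100.0 : 43.3 : 8.3 : 0.6

86.4 : 100.0 : 43.3 : 8.3 : 0.6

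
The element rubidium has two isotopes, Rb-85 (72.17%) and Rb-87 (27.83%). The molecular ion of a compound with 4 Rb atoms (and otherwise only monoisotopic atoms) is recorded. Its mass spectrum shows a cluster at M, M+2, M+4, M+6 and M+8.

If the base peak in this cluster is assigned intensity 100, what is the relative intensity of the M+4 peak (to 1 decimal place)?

57.8

Binomial terms of (0.7217 + 0.2783)^4: M 0.2713, M+2 0.4184, M+4 0.2420, M+6 0.0622, M+8 0.0060 → M+2 is the base peak.
P(M+2) = C(4,1) × 0.7217^3 × 0.2783^1 = 4 × 0.37589809 × 0.2783 = 0.418450 (base)
P(M+4) = C(4,2) × 0.7217^2 × 0.2783^2 = 6 × 0.52085089 × 0.07745089 = 0.242042
Relative intensity = 0.242042 / 0.418450 × 100 = 57.8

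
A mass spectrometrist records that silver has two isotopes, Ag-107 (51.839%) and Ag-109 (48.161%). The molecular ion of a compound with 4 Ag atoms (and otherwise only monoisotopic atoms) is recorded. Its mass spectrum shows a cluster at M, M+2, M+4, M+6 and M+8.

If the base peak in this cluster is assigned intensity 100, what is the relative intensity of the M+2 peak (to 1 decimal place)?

Binomial terms of (0.51839 + 0.48161)^4: M 0.0722, M+2 0.2684, M+4 0.3740, M+6 0.2316, M+8 0.0538 → M+4 is the base peak.
P(M+4) = C(4,2) × 0.51839^2 × 0.48161^2 = 6 × 0.26872819 × 0.23194819 = 0.373986 (base)
P(M+2) = C(4,1) × 0.51839^3 × 0.48161^1 = 4 × 0.13930601 × 0.48161 = 0.268365
Relative intensity = 0.268365 / 0.373986 × 100 = 71.8

71.8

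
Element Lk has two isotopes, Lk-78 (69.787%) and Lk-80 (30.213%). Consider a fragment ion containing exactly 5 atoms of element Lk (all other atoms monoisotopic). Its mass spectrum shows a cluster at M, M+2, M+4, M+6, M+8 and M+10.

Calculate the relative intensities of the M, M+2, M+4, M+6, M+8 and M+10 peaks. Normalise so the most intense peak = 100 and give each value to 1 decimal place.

Each Lk atom is independently Lk-78 (p = 0.69787) or Lk-80 (q = 0.30213); the cluster is the binomial expansion (p + q)^5.
P(M) = 0.69787^5 = 0.165528
P(M+2) = 5 × 0.69787^4 × 0.30213^1 = 0.358313
P(M+4) = 10 × 0.69787^3 × 0.30213^2 = 0.310250
P(M+6) = 10 × 0.69787^2 × 0.30213^3 = 0.134317
P(M+8) = 5 × 0.69787^1 × 0.30213^4 = 0.029075
P(M+10) = 0.30213^5 = 0.002517
The M+2 peak is largest (0.358313); scaling to 100 gives 46.2 : 100.0 : 86.6 : 37.5 : 8.1 : 0.7.

46.2 : 100.0 : 86.6 : 37.5 : 8.1 : 0.7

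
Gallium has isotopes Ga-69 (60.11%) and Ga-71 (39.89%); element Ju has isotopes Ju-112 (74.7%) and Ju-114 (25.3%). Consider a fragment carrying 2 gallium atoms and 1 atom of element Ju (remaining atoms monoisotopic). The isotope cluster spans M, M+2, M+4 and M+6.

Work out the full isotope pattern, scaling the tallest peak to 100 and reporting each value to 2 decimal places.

60.03 : 100.00 : 53.42 : 8.95

Gallium pattern (n=2): 0.36132121 : 0.47955758 : 0.15912121
Element Ju pattern (n=1): 0.7470 : 0.2530
Convolve the two distributions (both contribute in 2-u steps):
  M: 0.36132121×0.7470 = 0.269907
  M+2: 0.36132121×0.2530 + 0.47955758×0.7470 = 0.449644
  M+4: 0.47955758×0.2530 + 0.15912121×0.7470 = 0.240192
  M+6: 0.15912121×0.2530 = 0.040258
Scale to base peak (0.449644) = 100: 60.03 : 100.00 : 53.42 : 8.95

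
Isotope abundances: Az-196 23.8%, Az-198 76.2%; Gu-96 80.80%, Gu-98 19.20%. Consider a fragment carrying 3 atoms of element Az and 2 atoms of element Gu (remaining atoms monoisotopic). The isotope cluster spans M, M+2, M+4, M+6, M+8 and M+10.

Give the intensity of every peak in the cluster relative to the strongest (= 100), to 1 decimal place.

2.1 : 21.0 : 73.7 : 100.0 : 36.1 : 3.9

Element Az pattern (n=3): 0.01348127 : 0.12948818 : 0.41457982 : 0.44245073
Element Gu pattern (n=2): 0.652864 : 0.310272 : 0.036864
Convolve the two distributions (both contribute in 2-u steps):
  M: 0.01348127×0.652864 = 0.008801
  M+2: 0.01348127×0.310272 + 0.12948818×0.652864 = 0.088721
  M+4: 0.01348127×0.036864 + 0.12948818×0.310272 + 0.41457982×0.652864 = 0.311338
  M+6: 0.12948818×0.036864 + 0.41457982×0.310272 + 0.44245073×0.652864 = 0.422266
  M+8: 0.41457982×0.036864 + 0.44245073×0.310272 = 0.152563
  M+10: 0.44245073×0.036864 = 0.016311
Scale to base peak (0.422266) = 100: 2.1 : 21.0 : 73.7 : 100.0 : 36.1 : 3.9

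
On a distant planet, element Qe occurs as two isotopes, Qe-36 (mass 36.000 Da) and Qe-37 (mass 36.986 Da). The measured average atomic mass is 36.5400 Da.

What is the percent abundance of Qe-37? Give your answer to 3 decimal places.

54.767%

Writing the weighted mean with unknown fraction x of Qe-36:
36.000·x + 36.986·(1 − x) = 36.5400
(36.000 − 36.986)·x = 36.5400 − 36.986
x = -0.4460 / -0.986 = 0.45233 → 45.233% Qe-36, 54.767% Qe-37.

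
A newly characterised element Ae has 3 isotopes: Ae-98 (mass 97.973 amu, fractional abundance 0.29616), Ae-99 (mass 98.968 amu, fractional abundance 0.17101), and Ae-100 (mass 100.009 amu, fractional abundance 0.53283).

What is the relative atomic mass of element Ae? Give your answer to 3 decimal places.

Ar = Σ fᵢ·mᵢ = 0.29616 × 97.973 + 0.17101 × 98.968 + 0.53283 × 100.009
= 29.0157 + 16.9245 + 53.2878 = 99.2280 amu

99.228 amu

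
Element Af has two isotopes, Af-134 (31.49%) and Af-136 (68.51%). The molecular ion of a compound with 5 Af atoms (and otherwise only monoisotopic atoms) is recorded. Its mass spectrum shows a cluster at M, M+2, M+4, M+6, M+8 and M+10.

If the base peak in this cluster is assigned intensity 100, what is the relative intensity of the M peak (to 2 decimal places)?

0.89

Binomial terms of (0.3149 + 0.6851)^5: M 0.0031, M+2 0.0337, M+4 0.1466, M+6 0.3189, M+8 0.3469, M+10 0.1509 → M+8 is the base peak.
P(M+8) = C(5,4) × 0.3149^1 × 0.6851^4 = 5 × 0.3149 × 0.2203007 = 0.346863 (base)
P(M) = C(5,0) × 0.3149^5 × 0.6851^0 = 1 × 0.00309644 × 1.0000 = 0.003096
Relative intensity = 0.003096 / 0.346863 × 100 = 0.89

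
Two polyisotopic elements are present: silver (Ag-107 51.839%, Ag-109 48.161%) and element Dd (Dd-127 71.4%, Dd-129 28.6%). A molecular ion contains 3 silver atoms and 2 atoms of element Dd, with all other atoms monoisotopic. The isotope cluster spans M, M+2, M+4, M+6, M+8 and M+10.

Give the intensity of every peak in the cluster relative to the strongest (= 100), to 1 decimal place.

Silver pattern (n=3): 0.13930601 : 0.38826655 : 0.36071887 : 0.11170857
Element Dd pattern (n=2): 0.509796 : 0.408408 : 0.081796
Convolve the two distributions (both contribute in 2-u steps):
  M: 0.13930601×0.509796 = 0.071018
  M+2: 0.13930601×0.408408 + 0.38826655×0.509796 = 0.254830
  M+4: 0.13930601×0.081796 + 0.38826655×0.408408 + 0.36071887×0.509796 = 0.353859
  M+6: 0.38826655×0.081796 + 0.36071887×0.408408 + 0.11170857×0.509796 = 0.236028
  M+8: 0.36071887×0.081796 + 0.11170857×0.408408 = 0.075128
  M+10: 0.11170857×0.081796 = 0.009137
Scale to base peak (0.353859) = 100: 20.1 : 72.0 : 100.0 : 66.7 : 21.2 : 2.6

20.1 : 72.0 : 100.0 : 66.7 : 21.2 : 2.6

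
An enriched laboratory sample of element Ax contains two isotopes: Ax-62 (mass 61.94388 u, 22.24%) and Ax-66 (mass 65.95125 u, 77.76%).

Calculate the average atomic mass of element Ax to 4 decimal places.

65.0600 u

Ar = Σ fᵢ·mᵢ = 0.2224 × 61.94388 + 0.7776 × 65.95125
= 13.776319 + 51.283692 = 65.060011 u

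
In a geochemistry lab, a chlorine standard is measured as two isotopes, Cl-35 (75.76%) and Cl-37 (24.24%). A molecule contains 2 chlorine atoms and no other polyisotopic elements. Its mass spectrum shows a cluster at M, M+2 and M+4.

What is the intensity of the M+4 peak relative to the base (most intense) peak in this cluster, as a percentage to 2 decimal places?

10.24%

(0.7576 + 0.2424)^2 gives M 0.5740, M+2 0.3673, M+4 0.0588; the largest is M.
P(M) = C(2,0) × 0.7576^2 × 0.2424^0 = 1 × 0.57395776 × 1.0000 = 0.573958 (base)
P(M+4) = C(2,2) × 0.7576^0 × 0.2424^2 = 1 × 1.0000 × 0.05875776 = 0.058758
Relative intensity = 0.058758 / 0.573958 × 100 = 10.24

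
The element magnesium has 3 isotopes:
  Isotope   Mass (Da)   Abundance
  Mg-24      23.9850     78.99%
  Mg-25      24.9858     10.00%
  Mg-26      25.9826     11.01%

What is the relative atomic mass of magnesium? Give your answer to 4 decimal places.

24.3050 Da

Average mass = Σ (abundance × isotope mass) = 0.7899 × 23.9850 + 0.1000 × 24.9858 + 0.1101 × 25.9826
= 18.94575 + 2.49858 + 2.86068 = 24.30501 Da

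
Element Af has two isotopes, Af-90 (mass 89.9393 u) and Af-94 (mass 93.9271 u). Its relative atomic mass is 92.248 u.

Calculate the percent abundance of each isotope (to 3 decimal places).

Af-90: 42.106%, Af-94: 57.894%

With x = fraction of Af-90 (so Af-94 is 1 − x):
89.9393·x + 93.9271·(1 − x) = 92.248
(89.9393 − 93.9271)·x = 92.248 − 93.9271
x = -1.6791 / -3.9878 = 0.42106 → 42.106% Af-90, 57.894% Af-94.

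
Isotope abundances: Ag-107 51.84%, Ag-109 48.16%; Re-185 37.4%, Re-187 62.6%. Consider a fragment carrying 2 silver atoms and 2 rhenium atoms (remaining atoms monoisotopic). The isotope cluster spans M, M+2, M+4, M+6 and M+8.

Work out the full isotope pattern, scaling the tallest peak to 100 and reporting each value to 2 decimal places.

Silver pattern (n=2): 0.26873856 : 0.49932288 : 0.23193856
Rhenium pattern (n=2): 0.139876 : 0.468248 : 0.391876
Convolve the two distributions (both contribute in 2-u steps):
  M: 0.26873856×0.139876 = 0.037590
  M+2: 0.26873856×0.468248 + 0.49932288×0.139876 = 0.195680
  M+4: 0.26873856×0.391876 + 0.49932288×0.468248 + 0.23193856×0.139876 = 0.371562
  M+6: 0.49932288×0.391876 + 0.23193856×0.468248 = 0.304277
  M+8: 0.23193856×0.391876 = 0.090891
Scale to base peak (0.371562) = 100: 10.12 : 52.66 : 100.00 : 81.89 : 24.46

10.12 : 52.66 : 100.00 : 81.89 : 24.46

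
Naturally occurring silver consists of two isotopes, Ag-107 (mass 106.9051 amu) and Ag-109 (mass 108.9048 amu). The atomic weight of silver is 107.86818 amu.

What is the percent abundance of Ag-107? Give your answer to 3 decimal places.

Writing the weighted mean with unknown fraction x of Ag-107:
106.9051·x + 108.9048·(1 − x) = 107.86818
(106.9051 − 108.9048)·x = 107.86818 − 108.9048
x = -1.03662 / -1.9997 = 0.51839 → 51.839% Ag-107, 48.161% Ag-109.

51.839%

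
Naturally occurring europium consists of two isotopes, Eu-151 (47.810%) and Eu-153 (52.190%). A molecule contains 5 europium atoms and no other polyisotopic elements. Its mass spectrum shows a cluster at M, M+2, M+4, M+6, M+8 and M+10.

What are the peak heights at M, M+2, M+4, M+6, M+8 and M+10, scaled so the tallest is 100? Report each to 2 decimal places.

Each Eu atom is independently Eu-151 (p = 0.47810) or Eu-153 (q = 0.52190); the cluster is the binomial expansion (p + q)^5.
P(M) = 0.47810^5 = 0.024980
P(M+2) = 5 × 0.47810^4 × 0.52190^1 = 0.136343
P(M+4) = 10 × 0.47810^3 × 0.52190^2 = 0.297667
P(M+6) = 10 × 0.47810^2 × 0.52190^3 = 0.324937
P(M+8) = 5 × 0.47810^1 × 0.52190^4 = 0.177353
P(M+10) = 0.52190^5 = 0.038720
The M+6 peak is largest (0.324937); scaling to 100 gives 7.69 : 41.96 : 91.61 : 100.00 : 54.58 : 11.92.

7.69 : 41.96 : 91.61 : 100.00 : 54.58 : 11.92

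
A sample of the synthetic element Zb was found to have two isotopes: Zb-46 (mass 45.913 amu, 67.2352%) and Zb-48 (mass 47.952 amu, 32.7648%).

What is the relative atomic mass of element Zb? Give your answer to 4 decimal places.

46.5811 amu

Average mass = Σ (abundance × isotope mass) = 0.672352 × 45.913 + 0.327648 × 47.952
= 30.86970 + 15.71138 = 46.58108 amu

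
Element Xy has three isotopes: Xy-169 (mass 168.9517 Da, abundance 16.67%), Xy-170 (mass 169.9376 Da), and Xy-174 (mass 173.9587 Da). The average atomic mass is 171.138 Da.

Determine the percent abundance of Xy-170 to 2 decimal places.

49.39%

The remaining 83.33% is split between Xy-170 (fraction x) and Xy-174 (fraction 0.8333 − x).
Substituting: 169.9376x + 173.9587(0.8333 − x) = 142.97375161
(169.9376 − 173.9587)x = -1.9860331  ⇒  x = 0.49390, y = 0.33940
Xy-170: 49.39%, Xy-174: 33.94%.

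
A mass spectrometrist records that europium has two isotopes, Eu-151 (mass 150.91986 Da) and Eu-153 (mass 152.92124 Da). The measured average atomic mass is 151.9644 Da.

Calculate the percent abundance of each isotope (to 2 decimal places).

Writing the weighted mean with unknown fraction x of Eu-151:
150.91986·x + 152.92124·(1 − x) = 151.9644
(150.91986 − 152.92124)·x = 151.9644 − 152.92124
x = -0.95684 / -2.00138 = 0.47809 → 47.81% Eu-151, 52.19% Eu-153.

Eu-151: 47.81%, Eu-153: 52.19%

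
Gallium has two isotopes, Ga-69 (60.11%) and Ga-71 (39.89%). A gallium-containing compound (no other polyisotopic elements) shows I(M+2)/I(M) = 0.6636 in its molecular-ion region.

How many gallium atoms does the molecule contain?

1

For n independent Ga atoms, I(M+2)/I(M) = n · (abundance Ga-71) / (abundance Ga-69) = n · 0.3989/0.6011.
n = 0.6636 × 0.6011/0.3989 = 1.00 ≈ 1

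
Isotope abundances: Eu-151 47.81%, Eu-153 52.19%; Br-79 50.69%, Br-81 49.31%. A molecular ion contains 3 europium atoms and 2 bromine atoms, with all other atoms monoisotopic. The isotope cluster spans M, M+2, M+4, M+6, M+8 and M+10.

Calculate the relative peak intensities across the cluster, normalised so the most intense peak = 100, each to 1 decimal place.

8.8 : 46.0 : 95.9 : 100.0 : 52.1 : 10.8

Europium pattern (n=3): 0.10928391 : 0.3578871 : 0.39067407 : 0.14215492
Bromine pattern (n=2): 0.25694761 : 0.49990478 : 0.24314761
Convolve the two distributions (both contribute in 2-u steps):
  M: 0.10928391×0.25694761 = 0.028080
  M+2: 0.10928391×0.49990478 + 0.3578871×0.25694761 = 0.146590
  M+4: 0.10928391×0.24314761 + 0.3578871×0.49990478 + 0.39067407×0.25694761 = 0.305864
  M+6: 0.3578871×0.24314761 + 0.39067407×0.49990478 + 0.14215492×0.25694761 = 0.318846
  M+8: 0.39067407×0.24314761 + 0.14215492×0.49990478 = 0.166055
  M+10: 0.14215492×0.24314761 = 0.034565
Scale to base peak (0.318846) = 100: 8.8 : 46.0 : 95.9 : 100.0 : 52.1 : 10.8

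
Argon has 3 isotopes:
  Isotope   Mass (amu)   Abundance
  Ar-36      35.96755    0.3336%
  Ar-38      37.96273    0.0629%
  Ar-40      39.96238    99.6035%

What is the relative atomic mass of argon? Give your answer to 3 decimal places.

Ar = Σ fᵢ·mᵢ = 0.003336 × 35.96755 + 0.000629 × 37.96273 + 0.996035 × 39.96238
= 0.119988 + 0.023879 + 39.803929 = 39.947796 amu

39.948 amu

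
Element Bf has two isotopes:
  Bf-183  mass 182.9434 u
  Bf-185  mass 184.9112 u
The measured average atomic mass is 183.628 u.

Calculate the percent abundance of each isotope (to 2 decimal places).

With x = fraction of Bf-183 (so Bf-185 is 1 − x):
182.9434·x + 184.9112·(1 − x) = 183.628
(182.9434 − 184.9112)·x = 183.628 − 184.9112
x = -1.2832 / -1.9678 = 0.65210 → 65.21% Bf-183, 34.79% Bf-185.

Bf-183: 65.21%, Bf-185: 34.79%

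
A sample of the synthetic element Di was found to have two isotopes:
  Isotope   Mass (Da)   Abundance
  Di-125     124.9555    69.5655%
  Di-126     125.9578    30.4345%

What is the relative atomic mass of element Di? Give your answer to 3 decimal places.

125.261 Da

Weight each isotope mass by its fractional abundance: 0.695655 × 124.9555 + 0.304345 × 125.9578
= 86.92592 + 38.33463 = 125.26055 Da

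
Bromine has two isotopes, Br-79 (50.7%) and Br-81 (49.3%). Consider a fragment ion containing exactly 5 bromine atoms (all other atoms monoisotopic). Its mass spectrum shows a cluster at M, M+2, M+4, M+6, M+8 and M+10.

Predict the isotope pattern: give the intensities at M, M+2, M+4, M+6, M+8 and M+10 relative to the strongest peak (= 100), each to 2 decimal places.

10.58 : 51.42 : 100.00 : 97.24 : 47.28 : 9.19

Each Br atom is independently Br-79 (p = 0.507) or Br-81 (q = 0.493); the cluster is the binomial expansion (p + q)^5.
P(M) = 0.507^5 = 0.033500
P(M+2) = 5 × 0.507^4 × 0.493^1 = 0.162873
P(M+4) = 10 × 0.507^3 × 0.493^2 = 0.316751
P(M+6) = 10 × 0.507^2 × 0.493^3 = 0.308004
P(M+8) = 5 × 0.507^1 × 0.493^4 = 0.149750
P(M+10) = 0.493^5 = 0.029123
The M+4 peak is largest (0.316751); scaling to 100 gives 10.58 : 51.42 : 100.00 : 97.24 : 47.28 : 9.19.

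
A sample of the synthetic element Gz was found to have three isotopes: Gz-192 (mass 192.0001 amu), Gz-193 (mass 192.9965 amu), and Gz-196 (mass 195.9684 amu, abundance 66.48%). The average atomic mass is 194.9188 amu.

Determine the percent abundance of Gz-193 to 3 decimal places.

The remaining 33.52% is split between Gz-192 (fraction x) and Gz-193 (fraction 0.3352 − x).
Substituting: 192.0001x + 192.9965(0.3352 − x) = 64.63900768
(192.0001 − 192.9965)x = -0.05341912  ⇒  x = 0.05361, y = 0.28159
Gz-192: 5.361%, Gz-193: 28.159%.

28.159%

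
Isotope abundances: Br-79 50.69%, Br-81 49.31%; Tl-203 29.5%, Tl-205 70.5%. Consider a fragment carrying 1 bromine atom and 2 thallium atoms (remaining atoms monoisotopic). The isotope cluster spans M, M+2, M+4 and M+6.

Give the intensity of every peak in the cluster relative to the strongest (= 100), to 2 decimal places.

Bromine pattern (n=1): 0.5069 : 0.4931
Thallium pattern (n=2): 0.087025 : 0.41595 : 0.497025
Convolve the two distributions (both contribute in 2-u steps):
  M: 0.5069×0.087025 = 0.044113
  M+2: 0.5069×0.41595 + 0.4931×0.087025 = 0.253757
  M+4: 0.5069×0.497025 + 0.4931×0.41595 = 0.457047
  M+6: 0.4931×0.497025 = 0.245083
Scale to base peak (0.457047) = 100: 9.65 : 55.52 : 100.00 : 53.62

9.65 : 55.52 : 100.00 : 53.62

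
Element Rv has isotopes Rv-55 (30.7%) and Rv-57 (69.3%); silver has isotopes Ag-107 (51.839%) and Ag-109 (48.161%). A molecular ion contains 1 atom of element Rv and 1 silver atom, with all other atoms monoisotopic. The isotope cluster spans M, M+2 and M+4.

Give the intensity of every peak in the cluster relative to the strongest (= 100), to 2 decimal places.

Element Rv pattern (n=1): 0.3070 : 0.6930
Silver pattern (n=1): 0.51839 : 0.48161
Convolve the two distributions (both contribute in 2-u steps):
  M: 0.3070×0.51839 = 0.159146
  M+2: 0.3070×0.48161 + 0.6930×0.51839 = 0.507099
  M+4: 0.6930×0.48161 = 0.333756
Scale to base peak (0.507099) = 100: 31.38 : 100.00 : 65.82

31.38 : 100.00 : 65.82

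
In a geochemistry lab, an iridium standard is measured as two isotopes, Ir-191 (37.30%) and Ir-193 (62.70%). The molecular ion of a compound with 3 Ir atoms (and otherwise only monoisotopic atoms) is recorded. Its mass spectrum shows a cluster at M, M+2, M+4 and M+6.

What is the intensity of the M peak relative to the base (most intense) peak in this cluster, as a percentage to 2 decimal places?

Term probabilities: M 0.0519, M+2 0.2617, M+4 0.4399, M+6 0.2465. Base peak = M+4.
P(M+4) = C(3,2) × 0.3730^1 × 0.6270^2 = 3 × 0.3730 × 0.393129 = 0.439911 (base)
P(M) = C(3,0) × 0.3730^3 × 0.6270^0 = 1 × 0.05189512 × 1.0000 = 0.051895
Relative intensity = 0.051895 / 0.439911 × 100 = 11.80

11.80%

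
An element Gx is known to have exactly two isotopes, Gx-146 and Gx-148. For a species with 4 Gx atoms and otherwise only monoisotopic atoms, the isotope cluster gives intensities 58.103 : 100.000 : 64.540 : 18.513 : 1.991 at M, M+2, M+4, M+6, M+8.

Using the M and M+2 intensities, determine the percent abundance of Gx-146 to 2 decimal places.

69.92%

Write p for the Gx-146 fraction. I(M+2)/I(M) = [C(4,1)·p^3·(1−p)] / p^4 = 4·(1−p)/p = 100.000/58.103 = 1.7211
(1−p)/p = 1.7211/4 = 0.4303  ⇒  p = 1/(1 + 0.4303) = 0.6992
Gx-146: 69.92%, Gx-148: 30.08%.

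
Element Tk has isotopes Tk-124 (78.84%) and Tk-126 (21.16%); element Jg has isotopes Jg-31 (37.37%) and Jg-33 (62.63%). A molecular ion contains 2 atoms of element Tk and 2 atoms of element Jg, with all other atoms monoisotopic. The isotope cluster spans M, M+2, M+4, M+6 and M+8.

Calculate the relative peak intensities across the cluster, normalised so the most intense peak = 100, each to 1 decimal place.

Element Tk pattern (n=2): 0.62157456 : 0.33365088 : 0.04477456
Element Jg pattern (n=2): 0.13965169 : 0.46809662 : 0.39225169
Convolve the two distributions (both contribute in 2-u steps):
  M: 0.62157456×0.13965169 = 0.086804
  M+2: 0.62157456×0.46809662 + 0.33365088×0.13965169 = 0.337552
  M+4: 0.62157456×0.39225169 + 0.33365088×0.46809662 + 0.04477456×0.13965169 = 0.406247
  M+6: 0.33365088×0.39225169 + 0.04477456×0.46809662 = 0.151834
  M+8: 0.04477456×0.39225169 = 0.017563
Scale to base peak (0.406247) = 100: 21.4 : 83.1 : 100.0 : 37.4 : 4.3

21.4 : 83.1 : 100.0 : 37.4 : 4.3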